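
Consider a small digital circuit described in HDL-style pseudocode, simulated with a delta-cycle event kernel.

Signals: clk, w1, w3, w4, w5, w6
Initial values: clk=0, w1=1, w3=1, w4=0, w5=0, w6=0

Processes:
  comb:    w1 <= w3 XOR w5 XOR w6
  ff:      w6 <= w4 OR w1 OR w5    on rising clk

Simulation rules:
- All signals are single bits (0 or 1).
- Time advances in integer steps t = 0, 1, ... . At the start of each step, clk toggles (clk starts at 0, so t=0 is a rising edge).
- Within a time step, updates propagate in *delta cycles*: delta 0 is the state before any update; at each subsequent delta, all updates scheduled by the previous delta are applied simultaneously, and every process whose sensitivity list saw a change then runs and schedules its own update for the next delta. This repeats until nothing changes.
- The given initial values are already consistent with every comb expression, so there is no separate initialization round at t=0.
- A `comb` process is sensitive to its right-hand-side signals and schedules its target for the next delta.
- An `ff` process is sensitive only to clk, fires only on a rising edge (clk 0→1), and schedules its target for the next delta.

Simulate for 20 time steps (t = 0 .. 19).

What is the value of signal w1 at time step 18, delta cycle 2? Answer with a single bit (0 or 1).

0

t=0 Δ0: w3=1 w6=0 clk=0 w5=0 w4=0 w1=1
  Δ1: clk:0→1
  Δ2: w6:0→1
  Δ3: w1:1→0
  (3Δ to stable)
t=1 Δ0: w3=1 w6=1 clk=1 w5=0 w4=0 w1=0
  Δ1: clk:1→0
  (1Δ to stable)
t=2 Δ0: w3=1 w6=1 clk=0 w5=0 w4=0 w1=0
  Δ1: clk:0→1
  Δ2: w6:1→0
  Δ3: w1:0→1
  (3Δ to stable)
t=3 Δ0: w3=1 w6=0 clk=1 w5=0 w4=0 w1=1
  Δ1: clk:1→0
  (1Δ to stable)
t=4 Δ0: w3=1 w6=0 clk=0 w5=0 w4=0 w1=1
  Δ1: clk:0→1
  Δ2: w6:0→1
  Δ3: w1:1→0
  (3Δ to stable)
t=5 Δ0: w3=1 w6=1 clk=1 w5=0 w4=0 w1=0
  Δ1: clk:1→0
  (1Δ to stable)
t=6 Δ0: w3=1 w6=1 clk=0 w5=0 w4=0 w1=0
  Δ1: clk:0→1
  Δ2: w6:1→0
  Δ3: w1:0→1
  (3Δ to stable)
t=7 Δ0: w3=1 w6=0 clk=1 w5=0 w4=0 w1=1
  Δ1: clk:1→0
  (1Δ to stable)
t=8 Δ0: w3=1 w6=0 clk=0 w5=0 w4=0 w1=1
  Δ1: clk:0→1
  Δ2: w6:0→1
  Δ3: w1:1→0
  (3Δ to stable)
t=9 Δ0: w3=1 w6=1 clk=1 w5=0 w4=0 w1=0
  Δ1: clk:1→0
  (1Δ to stable)
t=10 Δ0: w3=1 w6=1 clk=0 w5=0 w4=0 w1=0
  Δ1: clk:0→1
  Δ2: w6:1→0
  Δ3: w1:0→1
  (3Δ to stable)
t=11 Δ0: w3=1 w6=0 clk=1 w5=0 w4=0 w1=1
  Δ1: clk:1→0
  (1Δ to stable)
t=12 Δ0: w3=1 w6=0 clk=0 w5=0 w4=0 w1=1
  Δ1: clk:0→1
  Δ2: w6:0→1
  Δ3: w1:1→0
  (3Δ to stable)
t=13 Δ0: w3=1 w6=1 clk=1 w5=0 w4=0 w1=0
  Δ1: clk:1→0
  (1Δ to stable)
t=14 Δ0: w3=1 w6=1 clk=0 w5=0 w4=0 w1=0
  Δ1: clk:0→1
  Δ2: w6:1→0
  Δ3: w1:0→1
  (3Δ to stable)
t=15 Δ0: w3=1 w6=0 clk=1 w5=0 w4=0 w1=1
  Δ1: clk:1→0
  (1Δ to stable)
t=16 Δ0: w3=1 w6=0 clk=0 w5=0 w4=0 w1=1
  Δ1: clk:0→1
  Δ2: w6:0→1
  Δ3: w1:1→0
  (3Δ to stable)
t=17 Δ0: w3=1 w6=1 clk=1 w5=0 w4=0 w1=0
  Δ1: clk:1→0
  (1Δ to stable)
t=18 Δ0: w3=1 w6=1 clk=0 w5=0 w4=0 w1=0
  Δ1: clk:0→1
  Δ2: w6:1→0
  Δ3: w1:0→1
  (3Δ to stable)
t=19 Δ0: w3=1 w6=0 clk=1 w5=0 w4=0 w1=1
  Δ1: clk:1→0
  (1Δ to stable)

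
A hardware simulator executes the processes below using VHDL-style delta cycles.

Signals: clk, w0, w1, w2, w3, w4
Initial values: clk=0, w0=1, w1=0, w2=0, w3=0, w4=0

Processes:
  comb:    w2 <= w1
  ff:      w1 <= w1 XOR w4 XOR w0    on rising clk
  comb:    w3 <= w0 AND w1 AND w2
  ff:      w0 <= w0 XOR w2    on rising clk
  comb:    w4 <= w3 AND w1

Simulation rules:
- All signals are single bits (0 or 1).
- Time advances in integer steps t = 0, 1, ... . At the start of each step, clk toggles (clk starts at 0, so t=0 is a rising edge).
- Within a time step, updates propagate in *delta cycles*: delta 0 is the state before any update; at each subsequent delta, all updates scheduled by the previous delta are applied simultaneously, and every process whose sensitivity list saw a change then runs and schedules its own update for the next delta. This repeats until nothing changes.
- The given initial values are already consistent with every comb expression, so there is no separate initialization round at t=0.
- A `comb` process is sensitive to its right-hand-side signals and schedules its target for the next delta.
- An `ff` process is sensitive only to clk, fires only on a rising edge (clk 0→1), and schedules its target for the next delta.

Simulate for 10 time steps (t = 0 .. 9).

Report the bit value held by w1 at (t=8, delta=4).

[bits: w0,w4,w1,clk,w3,w2]
t=0: Δ0=100000 Δ1=100100 Δ2=101100 Δ3=101101 Δ4=101111 Δ5=111111 | 5Δ
t=1: Δ0=111111 Δ1=111011 | 1Δ
t=2: Δ0=111011 Δ1=111111 Δ2=011111 Δ3=011101 Δ4=001101 | 4Δ
t=3: Δ0=001101 Δ1=001001 | 1Δ
t=4: Δ0=001001 Δ1=001101 Δ2=101101 Δ3=101111 Δ4=111111 | 4Δ
t=5: Δ0=111111 Δ1=111011 | 1Δ
t=6: Δ0=111011 Δ1=111111 Δ2=011111 Δ3=011101 Δ4=001101 | 4Δ
t=7: Δ0=001101 Δ1=001001 | 1Δ
t=8: Δ0=001001 Δ1=001101 Δ2=101101 Δ3=101111 Δ4=111111 | 4Δ
t=9: Δ0=111111 Δ1=111011 | 1Δ

1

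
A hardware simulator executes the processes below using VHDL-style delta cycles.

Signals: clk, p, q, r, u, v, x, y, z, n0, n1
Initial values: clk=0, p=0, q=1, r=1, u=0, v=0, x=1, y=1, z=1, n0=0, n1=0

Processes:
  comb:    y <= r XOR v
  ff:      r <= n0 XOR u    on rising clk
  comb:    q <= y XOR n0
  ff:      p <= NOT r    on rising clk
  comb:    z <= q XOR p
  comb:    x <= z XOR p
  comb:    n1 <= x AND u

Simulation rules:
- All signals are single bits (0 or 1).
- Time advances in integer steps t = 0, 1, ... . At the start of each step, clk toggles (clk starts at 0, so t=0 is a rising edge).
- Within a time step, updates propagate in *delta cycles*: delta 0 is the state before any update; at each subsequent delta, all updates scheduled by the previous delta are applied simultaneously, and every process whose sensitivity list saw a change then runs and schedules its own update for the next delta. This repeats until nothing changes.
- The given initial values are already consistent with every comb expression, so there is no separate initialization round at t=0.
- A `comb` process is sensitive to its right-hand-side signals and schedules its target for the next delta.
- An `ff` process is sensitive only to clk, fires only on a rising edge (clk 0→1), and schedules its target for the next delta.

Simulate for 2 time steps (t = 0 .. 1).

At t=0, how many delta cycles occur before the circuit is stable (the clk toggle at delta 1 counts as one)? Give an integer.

t=0 Δ0: z=1 n0=0 clk=0 u=0 x=1 q=1 n1=0 v=0 y=1 p=0 r=1
  Δ1: clk:0→1
  Δ2: r:1→0
  Δ3: y:1→0
  Δ4: q:1→0
  Δ5: z:1→0
  Δ6: x:1→0
  (6Δ to stable)
t=1 Δ0: z=0 n0=0 clk=1 u=0 x=0 q=0 n1=0 v=0 y=0 p=0 r=0
  Δ1: clk:1→0
  (1Δ to stable)

6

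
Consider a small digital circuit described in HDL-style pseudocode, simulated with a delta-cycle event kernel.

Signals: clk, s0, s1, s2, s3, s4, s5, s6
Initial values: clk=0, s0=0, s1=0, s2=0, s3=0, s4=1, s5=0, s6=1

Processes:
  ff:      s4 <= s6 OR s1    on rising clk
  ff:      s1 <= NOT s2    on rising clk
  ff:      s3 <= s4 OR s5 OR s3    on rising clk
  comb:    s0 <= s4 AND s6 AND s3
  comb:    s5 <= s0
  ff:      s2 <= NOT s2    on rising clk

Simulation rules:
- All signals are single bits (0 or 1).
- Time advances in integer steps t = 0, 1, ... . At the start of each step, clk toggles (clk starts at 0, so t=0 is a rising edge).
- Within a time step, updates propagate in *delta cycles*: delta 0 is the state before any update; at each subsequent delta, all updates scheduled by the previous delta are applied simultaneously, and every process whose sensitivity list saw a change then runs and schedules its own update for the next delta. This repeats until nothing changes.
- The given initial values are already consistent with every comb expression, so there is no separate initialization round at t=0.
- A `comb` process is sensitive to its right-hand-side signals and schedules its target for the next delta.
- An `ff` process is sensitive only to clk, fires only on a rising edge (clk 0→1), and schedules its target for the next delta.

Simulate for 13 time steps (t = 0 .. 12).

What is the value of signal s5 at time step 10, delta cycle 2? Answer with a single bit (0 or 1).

t=0 Δ0: s4=1 s6=1 s2=0 s5=0 s3=0 clk=0 s1=0 s0=0
  Δ1: clk:0→1
  Δ2: s2:0→1, s3:0→1, s1:0→1
  Δ3: s0:0→1
  Δ4: s5:0→1
  (4Δ to stable)
t=1 Δ0: s4=1 s6=1 s2=1 s5=1 s3=1 clk=1 s1=1 s0=1
  Δ1: clk:1→0
  (1Δ to stable)
t=2 Δ0: s4=1 s6=1 s2=1 s5=1 s3=1 clk=0 s1=1 s0=1
  Δ1: clk:0→1
  Δ2: s2:1→0, s1:1→0
  (2Δ to stable)
t=3 Δ0: s4=1 s6=1 s2=0 s5=1 s3=1 clk=1 s1=0 s0=1
  Δ1: clk:1→0
  (1Δ to stable)
t=4 Δ0: s4=1 s6=1 s2=0 s5=1 s3=1 clk=0 s1=0 s0=1
  Δ1: clk:0→1
  Δ2: s2:0→1, s1:0→1
  (2Δ to stable)
t=5 Δ0: s4=1 s6=1 s2=1 s5=1 s3=1 clk=1 s1=1 s0=1
  Δ1: clk:1→0
  (1Δ to stable)
t=6 Δ0: s4=1 s6=1 s2=1 s5=1 s3=1 clk=0 s1=1 s0=1
  Δ1: clk:0→1
  Δ2: s2:1→0, s1:1→0
  (2Δ to stable)
t=7 Δ0: s4=1 s6=1 s2=0 s5=1 s3=1 clk=1 s1=0 s0=1
  Δ1: clk:1→0
  (1Δ to stable)
t=8 Δ0: s4=1 s6=1 s2=0 s5=1 s3=1 clk=0 s1=0 s0=1
  Δ1: clk:0→1
  Δ2: s2:0→1, s1:0→1
  (2Δ to stable)
t=9 Δ0: s4=1 s6=1 s2=1 s5=1 s3=1 clk=1 s1=1 s0=1
  Δ1: clk:1→0
  (1Δ to stable)
t=10 Δ0: s4=1 s6=1 s2=1 s5=1 s3=1 clk=0 s1=1 s0=1
  Δ1: clk:0→1
  Δ2: s2:1→0, s1:1→0
  (2Δ to stable)
t=11 Δ0: s4=1 s6=1 s2=0 s5=1 s3=1 clk=1 s1=0 s0=1
  Δ1: clk:1→0
  (1Δ to stable)
t=12 Δ0: s4=1 s6=1 s2=0 s5=1 s3=1 clk=0 s1=0 s0=1
  Δ1: clk:0→1
  Δ2: s2:0→1, s1:0→1
  (2Δ to stable)

1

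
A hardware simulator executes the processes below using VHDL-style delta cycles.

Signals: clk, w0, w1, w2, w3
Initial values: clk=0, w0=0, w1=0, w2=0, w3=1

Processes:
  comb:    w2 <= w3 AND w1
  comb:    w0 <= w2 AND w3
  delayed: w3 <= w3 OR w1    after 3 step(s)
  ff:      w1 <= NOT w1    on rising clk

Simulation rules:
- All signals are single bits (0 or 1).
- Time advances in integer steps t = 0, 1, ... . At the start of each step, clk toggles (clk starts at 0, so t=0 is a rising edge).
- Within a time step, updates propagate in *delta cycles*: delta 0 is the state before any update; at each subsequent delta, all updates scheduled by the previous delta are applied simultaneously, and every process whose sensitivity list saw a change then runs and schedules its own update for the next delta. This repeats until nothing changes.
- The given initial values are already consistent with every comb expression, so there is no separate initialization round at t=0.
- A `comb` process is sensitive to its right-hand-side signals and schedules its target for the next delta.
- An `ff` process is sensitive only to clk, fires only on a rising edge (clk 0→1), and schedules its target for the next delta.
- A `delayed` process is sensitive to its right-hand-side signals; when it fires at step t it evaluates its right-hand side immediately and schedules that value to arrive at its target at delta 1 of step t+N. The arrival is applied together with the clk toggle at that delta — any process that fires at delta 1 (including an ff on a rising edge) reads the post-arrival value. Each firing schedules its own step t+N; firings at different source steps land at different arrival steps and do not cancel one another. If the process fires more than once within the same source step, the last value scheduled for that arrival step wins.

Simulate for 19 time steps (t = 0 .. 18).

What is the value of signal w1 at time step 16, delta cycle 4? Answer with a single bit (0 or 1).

t0.Δ0 w0=0 w1=0 clk=0 w3=1 w2=0
t0.Δ1 w0=0 w1=0 clk=1 w3=1 w2=0
t0.Δ2 w0=0 w1=1 clk=1 w3=1 w2=0
t0.Δ3 w0=0 w1=1 clk=1 w3=1 w2=1
t0.Δ4 w0=1 w1=1 clk=1 w3=1 w2=1
t1.Δ0 w0=1 w1=1 clk=1 w3=1 w2=1
t1.Δ1 w0=1 w1=1 clk=0 w3=1 w2=1
t2.Δ0 w0=1 w1=1 clk=0 w3=1 w2=1
t2.Δ1 w0=1 w1=1 clk=1 w3=1 w2=1
t2.Δ2 w0=1 w1=0 clk=1 w3=1 w2=1
t2.Δ3 w0=1 w1=0 clk=1 w3=1 w2=0
t2.Δ4 w0=0 w1=0 clk=1 w3=1 w2=0
t3.Δ0 w0=0 w1=0 clk=1 w3=1 w2=0
t3.Δ1 w0=0 w1=0 clk=0 w3=1 w2=0
t4.Δ0 w0=0 w1=0 clk=0 w3=1 w2=0
t4.Δ1 w0=0 w1=0 clk=1 w3=1 w2=0
t4.Δ2 w0=0 w1=1 clk=1 w3=1 w2=0
t4.Δ3 w0=0 w1=1 clk=1 w3=1 w2=1
t4.Δ4 w0=1 w1=1 clk=1 w3=1 w2=1
t5.Δ0 w0=1 w1=1 clk=1 w3=1 w2=1
t5.Δ1 w0=1 w1=1 clk=0 w3=1 w2=1
t6.Δ0 w0=1 w1=1 clk=0 w3=1 w2=1
t6.Δ1 w0=1 w1=1 clk=1 w3=1 w2=1
t6.Δ2 w0=1 w1=0 clk=1 w3=1 w2=1
t6.Δ3 w0=1 w1=0 clk=1 w3=1 w2=0
t6.Δ4 w0=0 w1=0 clk=1 w3=1 w2=0
t7.Δ0 w0=0 w1=0 clk=1 w3=1 w2=0
t7.Δ1 w0=0 w1=0 clk=0 w3=1 w2=0
t8.Δ0 w0=0 w1=0 clk=0 w3=1 w2=0
t8.Δ1 w0=0 w1=0 clk=1 w3=1 w2=0
t8.Δ2 w0=0 w1=1 clk=1 w3=1 w2=0
t8.Δ3 w0=0 w1=1 clk=1 w3=1 w2=1
t8.Δ4 w0=1 w1=1 clk=1 w3=1 w2=1
t9.Δ0 w0=1 w1=1 clk=1 w3=1 w2=1
t9.Δ1 w0=1 w1=1 clk=0 w3=1 w2=1
t10.Δ0 w0=1 w1=1 clk=0 w3=1 w2=1
t10.Δ1 w0=1 w1=1 clk=1 w3=1 w2=1
t10.Δ2 w0=1 w1=0 clk=1 w3=1 w2=1
t10.Δ3 w0=1 w1=0 clk=1 w3=1 w2=0
t10.Δ4 w0=0 w1=0 clk=1 w3=1 w2=0
t11.Δ0 w0=0 w1=0 clk=1 w3=1 w2=0
t11.Δ1 w0=0 w1=0 clk=0 w3=1 w2=0
t12.Δ0 w0=0 w1=0 clk=0 w3=1 w2=0
t12.Δ1 w0=0 w1=0 clk=1 w3=1 w2=0
t12.Δ2 w0=0 w1=1 clk=1 w3=1 w2=0
t12.Δ3 w0=0 w1=1 clk=1 w3=1 w2=1
t12.Δ4 w0=1 w1=1 clk=1 w3=1 w2=1
t13.Δ0 w0=1 w1=1 clk=1 w3=1 w2=1
t13.Δ1 w0=1 w1=1 clk=0 w3=1 w2=1
t14.Δ0 w0=1 w1=1 clk=0 w3=1 w2=1
t14.Δ1 w0=1 w1=1 clk=1 w3=1 w2=1
t14.Δ2 w0=1 w1=0 clk=1 w3=1 w2=1
t14.Δ3 w0=1 w1=0 clk=1 w3=1 w2=0
t14.Δ4 w0=0 w1=0 clk=1 w3=1 w2=0
t15.Δ0 w0=0 w1=0 clk=1 w3=1 w2=0
t15.Δ1 w0=0 w1=0 clk=0 w3=1 w2=0
t16.Δ0 w0=0 w1=0 clk=0 w3=1 w2=0
t16.Δ1 w0=0 w1=0 clk=1 w3=1 w2=0
t16.Δ2 w0=0 w1=1 clk=1 w3=1 w2=0
t16.Δ3 w0=0 w1=1 clk=1 w3=1 w2=1
t16.Δ4 w0=1 w1=1 clk=1 w3=1 w2=1
t17.Δ0 w0=1 w1=1 clk=1 w3=1 w2=1
t17.Δ1 w0=1 w1=1 clk=0 w3=1 w2=1
t18.Δ0 w0=1 w1=1 clk=0 w3=1 w2=1
t18.Δ1 w0=1 w1=1 clk=1 w3=1 w2=1
t18.Δ2 w0=1 w1=0 clk=1 w3=1 w2=1
t18.Δ3 w0=1 w1=0 clk=1 w3=1 w2=0
t18.Δ4 w0=0 w1=0 clk=1 w3=1 w2=0

1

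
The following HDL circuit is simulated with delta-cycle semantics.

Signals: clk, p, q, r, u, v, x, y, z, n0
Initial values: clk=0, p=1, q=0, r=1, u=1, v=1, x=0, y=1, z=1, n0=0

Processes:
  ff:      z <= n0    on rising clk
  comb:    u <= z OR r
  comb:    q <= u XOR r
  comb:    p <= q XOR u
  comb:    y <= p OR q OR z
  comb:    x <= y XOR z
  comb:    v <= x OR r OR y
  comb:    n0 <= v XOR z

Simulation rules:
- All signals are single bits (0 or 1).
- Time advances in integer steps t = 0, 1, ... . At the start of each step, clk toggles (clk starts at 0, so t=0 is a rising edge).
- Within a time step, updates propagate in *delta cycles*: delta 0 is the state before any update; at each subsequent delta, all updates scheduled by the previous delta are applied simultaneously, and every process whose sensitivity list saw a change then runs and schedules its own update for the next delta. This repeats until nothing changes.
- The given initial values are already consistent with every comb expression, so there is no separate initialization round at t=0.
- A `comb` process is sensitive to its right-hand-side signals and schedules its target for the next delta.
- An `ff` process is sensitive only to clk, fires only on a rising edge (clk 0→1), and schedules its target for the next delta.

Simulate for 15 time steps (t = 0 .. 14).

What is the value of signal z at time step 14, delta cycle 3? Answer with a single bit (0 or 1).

t0.Δ0 q=0 y=1 r=1 p=1 z=1 v=1 x=0 n0=0 clk=0 u=1
t0.Δ1 q=0 y=1 r=1 p=1 z=1 v=1 x=0 n0=0 clk=1 u=1
t0.Δ2 q=0 y=1 r=1 p=1 z=0 v=1 x=0 n0=0 clk=1 u=1
t0.Δ3 q=0 y=1 r=1 p=1 z=0 v=1 x=1 n0=1 clk=1 u=1
t1.Δ0 q=0 y=1 r=1 p=1 z=0 v=1 x=1 n0=1 clk=1 u=1
t1.Δ1 q=0 y=1 r=1 p=1 z=0 v=1 x=1 n0=1 clk=0 u=1
t2.Δ0 q=0 y=1 r=1 p=1 z=0 v=1 x=1 n0=1 clk=0 u=1
t2.Δ1 q=0 y=1 r=1 p=1 z=0 v=1 x=1 n0=1 clk=1 u=1
t2.Δ2 q=0 y=1 r=1 p=1 z=1 v=1 x=1 n0=1 clk=1 u=1
t2.Δ3 q=0 y=1 r=1 p=1 z=1 v=1 x=0 n0=0 clk=1 u=1
t3.Δ0 q=0 y=1 r=1 p=1 z=1 v=1 x=0 n0=0 clk=1 u=1
t3.Δ1 q=0 y=1 r=1 p=1 z=1 v=1 x=0 n0=0 clk=0 u=1
t4.Δ0 q=0 y=1 r=1 p=1 z=1 v=1 x=0 n0=0 clk=0 u=1
t4.Δ1 q=0 y=1 r=1 p=1 z=1 v=1 x=0 n0=0 clk=1 u=1
t4.Δ2 q=0 y=1 r=1 p=1 z=0 v=1 x=0 n0=0 clk=1 u=1
t4.Δ3 q=0 y=1 r=1 p=1 z=0 v=1 x=1 n0=1 clk=1 u=1
t5.Δ0 q=0 y=1 r=1 p=1 z=0 v=1 x=1 n0=1 clk=1 u=1
t5.Δ1 q=0 y=1 r=1 p=1 z=0 v=1 x=1 n0=1 clk=0 u=1
t6.Δ0 q=0 y=1 r=1 p=1 z=0 v=1 x=1 n0=1 clk=0 u=1
t6.Δ1 q=0 y=1 r=1 p=1 z=0 v=1 x=1 n0=1 clk=1 u=1
t6.Δ2 q=0 y=1 r=1 p=1 z=1 v=1 x=1 n0=1 clk=1 u=1
t6.Δ3 q=0 y=1 r=1 p=1 z=1 v=1 x=0 n0=0 clk=1 u=1
t7.Δ0 q=0 y=1 r=1 p=1 z=1 v=1 x=0 n0=0 clk=1 u=1
t7.Δ1 q=0 y=1 r=1 p=1 z=1 v=1 x=0 n0=0 clk=0 u=1
t8.Δ0 q=0 y=1 r=1 p=1 z=1 v=1 x=0 n0=0 clk=0 u=1
t8.Δ1 q=0 y=1 r=1 p=1 z=1 v=1 x=0 n0=0 clk=1 u=1
t8.Δ2 q=0 y=1 r=1 p=1 z=0 v=1 x=0 n0=0 clk=1 u=1
t8.Δ3 q=0 y=1 r=1 p=1 z=0 v=1 x=1 n0=1 clk=1 u=1
t9.Δ0 q=0 y=1 r=1 p=1 z=0 v=1 x=1 n0=1 clk=1 u=1
t9.Δ1 q=0 y=1 r=1 p=1 z=0 v=1 x=1 n0=1 clk=0 u=1
t10.Δ0 q=0 y=1 r=1 p=1 z=0 v=1 x=1 n0=1 clk=0 u=1
t10.Δ1 q=0 y=1 r=1 p=1 z=0 v=1 x=1 n0=1 clk=1 u=1
t10.Δ2 q=0 y=1 r=1 p=1 z=1 v=1 x=1 n0=1 clk=1 u=1
t10.Δ3 q=0 y=1 r=1 p=1 z=1 v=1 x=0 n0=0 clk=1 u=1
t11.Δ0 q=0 y=1 r=1 p=1 z=1 v=1 x=0 n0=0 clk=1 u=1
t11.Δ1 q=0 y=1 r=1 p=1 z=1 v=1 x=0 n0=0 clk=0 u=1
t12.Δ0 q=0 y=1 r=1 p=1 z=1 v=1 x=0 n0=0 clk=0 u=1
t12.Δ1 q=0 y=1 r=1 p=1 z=1 v=1 x=0 n0=0 clk=1 u=1
t12.Δ2 q=0 y=1 r=1 p=1 z=0 v=1 x=0 n0=0 clk=1 u=1
t12.Δ3 q=0 y=1 r=1 p=1 z=0 v=1 x=1 n0=1 clk=1 u=1
t13.Δ0 q=0 y=1 r=1 p=1 z=0 v=1 x=1 n0=1 clk=1 u=1
t13.Δ1 q=0 y=1 r=1 p=1 z=0 v=1 x=1 n0=1 clk=0 u=1
t14.Δ0 q=0 y=1 r=1 p=1 z=0 v=1 x=1 n0=1 clk=0 u=1
t14.Δ1 q=0 y=1 r=1 p=1 z=0 v=1 x=1 n0=1 clk=1 u=1
t14.Δ2 q=0 y=1 r=1 p=1 z=1 v=1 x=1 n0=1 clk=1 u=1
t14.Δ3 q=0 y=1 r=1 p=1 z=1 v=1 x=0 n0=0 clk=1 u=1

1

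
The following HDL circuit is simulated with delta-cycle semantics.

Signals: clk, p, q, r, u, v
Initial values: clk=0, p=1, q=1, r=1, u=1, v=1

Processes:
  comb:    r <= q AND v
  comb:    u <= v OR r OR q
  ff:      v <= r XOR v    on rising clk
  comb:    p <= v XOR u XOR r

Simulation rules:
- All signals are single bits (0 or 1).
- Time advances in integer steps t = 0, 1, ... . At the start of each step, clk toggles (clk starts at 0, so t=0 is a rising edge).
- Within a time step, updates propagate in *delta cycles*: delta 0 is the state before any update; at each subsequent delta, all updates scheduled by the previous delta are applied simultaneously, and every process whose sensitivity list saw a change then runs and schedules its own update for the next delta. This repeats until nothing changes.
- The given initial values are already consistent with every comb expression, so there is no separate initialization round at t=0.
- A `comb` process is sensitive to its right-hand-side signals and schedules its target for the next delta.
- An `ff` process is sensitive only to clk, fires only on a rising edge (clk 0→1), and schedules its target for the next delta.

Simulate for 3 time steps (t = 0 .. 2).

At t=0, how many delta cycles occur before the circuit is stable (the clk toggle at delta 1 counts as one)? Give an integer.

4

[bits: p,v,q,clk,r,u]
t=0: Δ0=111011 Δ1=111111 Δ2=101111 Δ3=001101 Δ4=101101 | 4Δ
t=1: Δ0=101101 Δ1=101001 | 1Δ
t=2: Δ0=101001 Δ1=101101 | 1Δ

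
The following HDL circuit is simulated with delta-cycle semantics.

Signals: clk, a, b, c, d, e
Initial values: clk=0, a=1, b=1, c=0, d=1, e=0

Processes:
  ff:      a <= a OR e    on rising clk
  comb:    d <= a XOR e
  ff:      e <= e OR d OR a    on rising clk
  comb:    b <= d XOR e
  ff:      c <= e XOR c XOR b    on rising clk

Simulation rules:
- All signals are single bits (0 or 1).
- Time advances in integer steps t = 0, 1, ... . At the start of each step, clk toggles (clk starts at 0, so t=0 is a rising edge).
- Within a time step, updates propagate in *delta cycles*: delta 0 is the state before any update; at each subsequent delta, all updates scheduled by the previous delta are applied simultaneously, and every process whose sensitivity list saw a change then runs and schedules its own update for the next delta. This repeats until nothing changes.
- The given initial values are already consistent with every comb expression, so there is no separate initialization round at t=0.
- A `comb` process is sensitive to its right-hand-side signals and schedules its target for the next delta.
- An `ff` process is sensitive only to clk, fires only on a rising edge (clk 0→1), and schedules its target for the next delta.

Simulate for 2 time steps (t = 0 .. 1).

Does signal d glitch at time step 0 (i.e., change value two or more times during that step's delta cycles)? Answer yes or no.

no

t=0 Δ0: c=0 b=1 a=1 clk=0 d=1 e=0
  Δ1: clk:0→1
  Δ2: c:0→1, e:0→1
  Δ3: b:1→0, d:1→0
  Δ4: b:0→1
  (4Δ to stable)
t=1 Δ0: c=1 b=1 a=1 clk=1 d=0 e=1
  Δ1: clk:1→0
  (1Δ to stable)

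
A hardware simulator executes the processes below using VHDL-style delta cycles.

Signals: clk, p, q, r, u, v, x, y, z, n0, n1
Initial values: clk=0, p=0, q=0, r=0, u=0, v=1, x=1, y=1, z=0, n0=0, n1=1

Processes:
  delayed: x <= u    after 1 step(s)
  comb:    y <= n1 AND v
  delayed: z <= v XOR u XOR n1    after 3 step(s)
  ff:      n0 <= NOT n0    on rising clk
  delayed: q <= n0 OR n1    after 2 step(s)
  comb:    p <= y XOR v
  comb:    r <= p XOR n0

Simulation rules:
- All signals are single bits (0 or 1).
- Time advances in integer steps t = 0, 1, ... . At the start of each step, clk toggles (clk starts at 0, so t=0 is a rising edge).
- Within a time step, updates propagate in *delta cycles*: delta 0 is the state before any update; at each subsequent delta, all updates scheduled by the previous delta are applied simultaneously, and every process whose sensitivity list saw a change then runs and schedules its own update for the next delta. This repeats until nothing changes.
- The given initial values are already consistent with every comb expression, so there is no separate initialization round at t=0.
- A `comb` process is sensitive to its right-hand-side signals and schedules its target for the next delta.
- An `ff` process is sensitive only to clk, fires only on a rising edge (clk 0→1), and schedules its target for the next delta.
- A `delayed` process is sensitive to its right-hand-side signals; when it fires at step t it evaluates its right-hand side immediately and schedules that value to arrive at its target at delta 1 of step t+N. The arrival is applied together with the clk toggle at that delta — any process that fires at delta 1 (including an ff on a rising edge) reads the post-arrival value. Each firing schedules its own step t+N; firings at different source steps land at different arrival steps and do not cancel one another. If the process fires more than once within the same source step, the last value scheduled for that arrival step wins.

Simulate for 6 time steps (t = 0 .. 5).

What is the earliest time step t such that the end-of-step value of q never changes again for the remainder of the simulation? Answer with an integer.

t=0 Δ0: v=1 q=0 r=0 clk=0 p=0 u=0 y=1 x=1 n1=1 n0=0 z=0
  Δ1: clk:0→1
  Δ2: n0:0→1
  Δ3: r:0→1
  (3Δ to stable)
t=1 Δ0: v=1 q=0 r=1 clk=1 p=0 u=0 y=1 x=1 n1=1 n0=1 z=0
  Δ1: clk:1→0
  (1Δ to stable)
t=2 Δ0: v=1 q=0 r=1 clk=0 p=0 u=0 y=1 x=1 n1=1 n0=1 z=0
  Δ1: q:0→1, clk:0→1
  Δ2: n0:1→0
  Δ3: r:1→0
  (3Δ to stable)
t=3 Δ0: v=1 q=1 r=0 clk=1 p=0 u=0 y=1 x=1 n1=1 n0=0 z=0
  Δ1: clk:1→0
  (1Δ to stable)
t=4 Δ0: v=1 q=1 r=0 clk=0 p=0 u=0 y=1 x=1 n1=1 n0=0 z=0
  Δ1: clk:0→1
  Δ2: n0:0→1
  Δ3: r:0→1
  (3Δ to stable)
t=5 Δ0: v=1 q=1 r=1 clk=1 p=0 u=0 y=1 x=1 n1=1 n0=1 z=0
  Δ1: clk:1→0
  (1Δ to stable)

2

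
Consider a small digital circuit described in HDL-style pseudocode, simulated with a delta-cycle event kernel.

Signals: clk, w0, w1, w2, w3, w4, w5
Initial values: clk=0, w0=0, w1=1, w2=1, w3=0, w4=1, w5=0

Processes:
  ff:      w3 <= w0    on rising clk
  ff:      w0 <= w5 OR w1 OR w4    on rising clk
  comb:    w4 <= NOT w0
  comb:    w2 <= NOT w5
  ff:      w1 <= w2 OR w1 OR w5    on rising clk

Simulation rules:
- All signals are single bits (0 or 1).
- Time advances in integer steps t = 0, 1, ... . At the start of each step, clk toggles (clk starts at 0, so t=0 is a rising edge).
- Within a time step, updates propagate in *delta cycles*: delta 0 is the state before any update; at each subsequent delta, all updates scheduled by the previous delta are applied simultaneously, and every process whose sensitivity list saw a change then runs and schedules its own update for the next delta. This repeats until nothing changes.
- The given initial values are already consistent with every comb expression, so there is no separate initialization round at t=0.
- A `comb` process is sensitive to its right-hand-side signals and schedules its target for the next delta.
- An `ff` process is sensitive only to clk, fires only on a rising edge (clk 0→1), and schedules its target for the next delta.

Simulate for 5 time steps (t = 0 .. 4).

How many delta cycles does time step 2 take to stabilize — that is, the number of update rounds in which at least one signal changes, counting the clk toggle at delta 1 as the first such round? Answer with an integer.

t0.Δ0 w5=0 w3=0 w0=0 w2=1 w4=1 w1=1 clk=0
t0.Δ1 w5=0 w3=0 w0=0 w2=1 w4=1 w1=1 clk=1
t0.Δ2 w5=0 w3=0 w0=1 w2=1 w4=1 w1=1 clk=1
t0.Δ3 w5=0 w3=0 w0=1 w2=1 w4=0 w1=1 clk=1
t1.Δ0 w5=0 w3=0 w0=1 w2=1 w4=0 w1=1 clk=1
t1.Δ1 w5=0 w3=0 w0=1 w2=1 w4=0 w1=1 clk=0
t2.Δ0 w5=0 w3=0 w0=1 w2=1 w4=0 w1=1 clk=0
t2.Δ1 w5=0 w3=0 w0=1 w2=1 w4=0 w1=1 clk=1
t2.Δ2 w5=0 w3=1 w0=1 w2=1 w4=0 w1=1 clk=1
t3.Δ0 w5=0 w3=1 w0=1 w2=1 w4=0 w1=1 clk=1
t3.Δ1 w5=0 w3=1 w0=1 w2=1 w4=0 w1=1 clk=0
t4.Δ0 w5=0 w3=1 w0=1 w2=1 w4=0 w1=1 clk=0
t4.Δ1 w5=0 w3=1 w0=1 w2=1 w4=0 w1=1 clk=1

2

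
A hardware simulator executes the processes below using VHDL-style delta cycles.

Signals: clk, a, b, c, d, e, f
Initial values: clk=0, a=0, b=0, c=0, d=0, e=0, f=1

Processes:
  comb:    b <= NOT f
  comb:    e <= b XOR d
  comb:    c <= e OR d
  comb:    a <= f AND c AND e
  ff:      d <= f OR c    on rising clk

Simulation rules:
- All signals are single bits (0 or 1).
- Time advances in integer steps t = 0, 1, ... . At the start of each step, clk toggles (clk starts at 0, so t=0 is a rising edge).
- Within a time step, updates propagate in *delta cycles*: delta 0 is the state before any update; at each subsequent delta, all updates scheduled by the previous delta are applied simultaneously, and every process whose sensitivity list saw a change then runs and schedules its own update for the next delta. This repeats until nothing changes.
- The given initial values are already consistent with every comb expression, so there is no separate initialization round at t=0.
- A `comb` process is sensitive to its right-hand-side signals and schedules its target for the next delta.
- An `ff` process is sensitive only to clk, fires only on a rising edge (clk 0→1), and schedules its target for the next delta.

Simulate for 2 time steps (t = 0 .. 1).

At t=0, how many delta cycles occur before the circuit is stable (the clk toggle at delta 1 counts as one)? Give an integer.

t0.Δ0 b=0 d=0 clk=0 e=0 f=1 a=0 c=0
t0.Δ1 b=0 d=0 clk=1 e=0 f=1 a=0 c=0
t0.Δ2 b=0 d=1 clk=1 e=0 f=1 a=0 c=0
t0.Δ3 b=0 d=1 clk=1 e=1 f=1 a=0 c=1
t0.Δ4 b=0 d=1 clk=1 e=1 f=1 a=1 c=1
t1.Δ0 b=0 d=1 clk=1 e=1 f=1 a=1 c=1
t1.Δ1 b=0 d=1 clk=0 e=1 f=1 a=1 c=1

4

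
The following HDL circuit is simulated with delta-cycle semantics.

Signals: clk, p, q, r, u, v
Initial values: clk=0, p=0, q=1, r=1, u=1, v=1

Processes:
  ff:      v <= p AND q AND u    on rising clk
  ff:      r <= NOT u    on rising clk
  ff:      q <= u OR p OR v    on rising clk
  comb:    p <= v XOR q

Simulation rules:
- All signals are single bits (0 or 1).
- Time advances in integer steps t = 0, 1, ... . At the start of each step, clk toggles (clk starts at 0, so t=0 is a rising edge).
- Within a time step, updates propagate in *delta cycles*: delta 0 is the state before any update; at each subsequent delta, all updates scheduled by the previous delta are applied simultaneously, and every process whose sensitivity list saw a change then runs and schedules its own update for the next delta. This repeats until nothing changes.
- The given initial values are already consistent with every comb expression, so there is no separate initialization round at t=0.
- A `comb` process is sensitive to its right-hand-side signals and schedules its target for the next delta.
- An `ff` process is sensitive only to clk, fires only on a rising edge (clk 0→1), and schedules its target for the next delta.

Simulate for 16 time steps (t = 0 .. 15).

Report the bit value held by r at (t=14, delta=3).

[bits: u,r,p,clk,v,q]
t=0: Δ0=110011 Δ1=110111 Δ2=100101 Δ3=101101 | 3Δ
t=1: Δ0=101101 Δ1=101001 | 1Δ
t=2: Δ0=101001 Δ1=101101 Δ2=101111 Δ3=100111 | 3Δ
t=3: Δ0=100111 Δ1=100011 | 1Δ
t=4: Δ0=100011 Δ1=100111 Δ2=100101 Δ3=101101 | 3Δ
t=5: Δ0=101101 Δ1=101001 | 1Δ
t=6: Δ0=101001 Δ1=101101 Δ2=101111 Δ3=100111 | 3Δ
t=7: Δ0=100111 Δ1=100011 | 1Δ
t=8: Δ0=100011 Δ1=100111 Δ2=100101 Δ3=101101 | 3Δ
t=9: Δ0=101101 Δ1=101001 | 1Δ
t=10: Δ0=101001 Δ1=101101 Δ2=101111 Δ3=100111 | 3Δ
t=11: Δ0=100111 Δ1=100011 | 1Δ
t=12: Δ0=100011 Δ1=100111 Δ2=100101 Δ3=101101 | 3Δ
t=13: Δ0=101101 Δ1=101001 | 1Δ
t=14: Δ0=101001 Δ1=101101 Δ2=101111 Δ3=100111 | 3Δ
t=15: Δ0=100111 Δ1=100011 | 1Δ

0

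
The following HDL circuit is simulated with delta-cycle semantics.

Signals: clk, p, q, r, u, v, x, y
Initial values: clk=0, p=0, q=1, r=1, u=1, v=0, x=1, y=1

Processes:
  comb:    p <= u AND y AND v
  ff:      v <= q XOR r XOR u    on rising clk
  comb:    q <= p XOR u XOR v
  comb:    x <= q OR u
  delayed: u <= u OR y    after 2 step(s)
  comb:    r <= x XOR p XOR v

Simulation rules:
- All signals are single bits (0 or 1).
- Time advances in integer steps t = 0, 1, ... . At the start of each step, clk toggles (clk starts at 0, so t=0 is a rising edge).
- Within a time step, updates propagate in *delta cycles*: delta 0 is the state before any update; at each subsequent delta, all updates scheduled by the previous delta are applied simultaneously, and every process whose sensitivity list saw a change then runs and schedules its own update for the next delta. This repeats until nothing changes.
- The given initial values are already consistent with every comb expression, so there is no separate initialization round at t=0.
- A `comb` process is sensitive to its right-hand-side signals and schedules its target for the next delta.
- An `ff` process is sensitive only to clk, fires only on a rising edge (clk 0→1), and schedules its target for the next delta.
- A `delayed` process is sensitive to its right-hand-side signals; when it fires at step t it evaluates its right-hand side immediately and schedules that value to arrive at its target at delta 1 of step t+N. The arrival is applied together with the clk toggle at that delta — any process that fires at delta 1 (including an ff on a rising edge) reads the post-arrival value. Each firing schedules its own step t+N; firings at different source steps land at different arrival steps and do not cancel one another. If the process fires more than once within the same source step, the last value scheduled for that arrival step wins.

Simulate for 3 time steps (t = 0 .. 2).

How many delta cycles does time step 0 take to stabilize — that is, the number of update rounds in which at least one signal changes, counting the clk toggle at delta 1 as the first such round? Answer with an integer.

t=0 Δ0: y=1 q=1 v=0 clk=0 x=1 u=1 r=1 p=0
  Δ1: clk:0→1
  Δ2: v:0→1
  Δ3: q:1→0, r:1→0, p:0→1
  Δ4: q:0→1, r:0→1
  (4Δ to stable)
t=1 Δ0: y=1 q=1 v=1 clk=1 x=1 u=1 r=1 p=1
  Δ1: clk:1→0
  (1Δ to stable)
t=2 Δ0: y=1 q=1 v=1 clk=0 x=1 u=1 r=1 p=1
  Δ1: clk:0→1
  (1Δ to stable)

4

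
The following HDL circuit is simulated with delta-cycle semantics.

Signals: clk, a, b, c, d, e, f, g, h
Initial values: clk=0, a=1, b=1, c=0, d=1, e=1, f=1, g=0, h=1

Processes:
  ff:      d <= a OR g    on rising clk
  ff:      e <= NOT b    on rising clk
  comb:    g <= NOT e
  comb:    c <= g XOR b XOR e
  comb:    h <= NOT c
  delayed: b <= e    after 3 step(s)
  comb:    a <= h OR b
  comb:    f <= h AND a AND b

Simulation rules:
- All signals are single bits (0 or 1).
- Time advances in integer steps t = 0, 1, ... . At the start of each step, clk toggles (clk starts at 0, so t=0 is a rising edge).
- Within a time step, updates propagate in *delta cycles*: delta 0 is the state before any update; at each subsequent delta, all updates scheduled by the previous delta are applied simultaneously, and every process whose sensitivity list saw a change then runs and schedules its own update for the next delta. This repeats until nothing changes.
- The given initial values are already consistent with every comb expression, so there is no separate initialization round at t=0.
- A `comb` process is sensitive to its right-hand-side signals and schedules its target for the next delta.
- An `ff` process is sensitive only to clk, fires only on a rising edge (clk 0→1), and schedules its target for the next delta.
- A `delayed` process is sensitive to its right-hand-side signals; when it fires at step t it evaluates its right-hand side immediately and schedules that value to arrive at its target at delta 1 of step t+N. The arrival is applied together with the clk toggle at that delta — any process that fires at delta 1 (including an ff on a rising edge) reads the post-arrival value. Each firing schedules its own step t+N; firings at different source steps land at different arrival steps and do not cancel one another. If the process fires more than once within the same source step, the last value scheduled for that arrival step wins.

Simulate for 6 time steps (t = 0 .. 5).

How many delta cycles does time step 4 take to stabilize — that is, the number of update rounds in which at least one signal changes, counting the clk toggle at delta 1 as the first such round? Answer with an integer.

6

t=0 Δ0: c=0 b=1 h=1 f=1 g=0 e=1 a=1 d=1 clk=0
  Δ1: clk:0→1
  Δ2: e:1→0
  Δ3: c:0→1, g:0→1
  Δ4: c:1→0, h:1→0
  Δ5: h:0→1, f:1→0
  Δ6: f:0→1
  (6Δ to stable)
t=1 Δ0: c=0 b=1 h=1 f=1 g=1 e=0 a=1 d=1 clk=1
  Δ1: clk:1→0
  (1Δ to stable)
t=2 Δ0: c=0 b=1 h=1 f=1 g=1 e=0 a=1 d=1 clk=0
  Δ1: clk:0→1
  (1Δ to stable)
t=3 Δ0: c=0 b=1 h=1 f=1 g=1 e=0 a=1 d=1 clk=1
  Δ1: b:1→0, clk:1→0
  Δ2: c:0→1, f:1→0
  Δ3: h:1→0
  Δ4: a:1→0
  (4Δ to stable)
t=4 Δ0: c=1 b=0 h=0 f=0 g=1 e=0 a=0 d=1 clk=0
  Δ1: clk:0→1
  Δ2: e:0→1
  Δ3: c:1→0, g:1→0
  Δ4: c:0→1, h:0→1
  Δ5: h:1→0, a:0→1
  Δ6: a:1→0
  (6Δ to stable)
t=5 Δ0: c=1 b=0 h=0 f=0 g=0 e=1 a=0 d=1 clk=1
  Δ1: clk:1→0
  (1Δ to stable)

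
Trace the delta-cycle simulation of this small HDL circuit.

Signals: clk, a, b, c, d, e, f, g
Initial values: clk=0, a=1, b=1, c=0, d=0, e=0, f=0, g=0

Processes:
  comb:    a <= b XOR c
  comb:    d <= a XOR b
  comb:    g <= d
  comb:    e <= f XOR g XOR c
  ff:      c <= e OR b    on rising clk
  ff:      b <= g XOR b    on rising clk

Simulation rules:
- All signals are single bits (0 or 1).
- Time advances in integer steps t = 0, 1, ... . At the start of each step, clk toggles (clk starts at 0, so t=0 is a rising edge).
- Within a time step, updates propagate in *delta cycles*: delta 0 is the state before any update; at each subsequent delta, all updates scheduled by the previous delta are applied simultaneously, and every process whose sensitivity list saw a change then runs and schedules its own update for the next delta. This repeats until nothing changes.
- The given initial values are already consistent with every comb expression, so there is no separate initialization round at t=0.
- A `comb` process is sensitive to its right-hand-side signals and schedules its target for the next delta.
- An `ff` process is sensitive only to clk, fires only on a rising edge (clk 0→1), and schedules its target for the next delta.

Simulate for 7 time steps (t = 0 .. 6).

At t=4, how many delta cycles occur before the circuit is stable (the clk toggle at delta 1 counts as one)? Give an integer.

t=0 Δ0: d=0 e=0 a=1 c=0 b=1 f=0 clk=0 g=0
  Δ1: clk:0→1
  Δ2: c:0→1
  Δ3: e:0→1, a:1→0
  Δ4: d:0→1
  Δ5: g:0→1
  Δ6: e:1→0
  (6Δ to stable)
t=1 Δ0: d=1 e=0 a=0 c=1 b=1 f=0 clk=1 g=1
  Δ1: clk:1→0
  (1Δ to stable)
t=2 Δ0: d=1 e=0 a=0 c=1 b=1 f=0 clk=0 g=1
  Δ1: clk:0→1
  Δ2: b:1→0
  Δ3: d:1→0, a:0→1
  Δ4: d:0→1, g:1→0
  Δ5: e:0→1, g:0→1
  Δ6: e:1→0
  (6Δ to stable)
t=3 Δ0: d=1 e=0 a=1 c=1 b=0 f=0 clk=1 g=1
  Δ1: clk:1→0
  (1Δ to stable)
t=4 Δ0: d=1 e=0 a=1 c=1 b=0 f=0 clk=0 g=1
  Δ1: clk:0→1
  Δ2: c:1→0, b:0→1
  Δ3: d:1→0, e:0→1
  Δ4: g:1→0
  Δ5: e:1→0
  (5Δ to stable)
t=5 Δ0: d=0 e=0 a=1 c=0 b=1 f=0 clk=1 g=0
  Δ1: clk:1→0
  (1Δ to stable)
t=6 Δ0: d=0 e=0 a=1 c=0 b=1 f=0 clk=0 g=0
  Δ1: clk:0→1
  Δ2: c:0→1
  Δ3: e:0→1, a:1→0
  Δ4: d:0→1
  Δ5: g:0→1
  Δ6: e:1→0
  (6Δ to stable)

5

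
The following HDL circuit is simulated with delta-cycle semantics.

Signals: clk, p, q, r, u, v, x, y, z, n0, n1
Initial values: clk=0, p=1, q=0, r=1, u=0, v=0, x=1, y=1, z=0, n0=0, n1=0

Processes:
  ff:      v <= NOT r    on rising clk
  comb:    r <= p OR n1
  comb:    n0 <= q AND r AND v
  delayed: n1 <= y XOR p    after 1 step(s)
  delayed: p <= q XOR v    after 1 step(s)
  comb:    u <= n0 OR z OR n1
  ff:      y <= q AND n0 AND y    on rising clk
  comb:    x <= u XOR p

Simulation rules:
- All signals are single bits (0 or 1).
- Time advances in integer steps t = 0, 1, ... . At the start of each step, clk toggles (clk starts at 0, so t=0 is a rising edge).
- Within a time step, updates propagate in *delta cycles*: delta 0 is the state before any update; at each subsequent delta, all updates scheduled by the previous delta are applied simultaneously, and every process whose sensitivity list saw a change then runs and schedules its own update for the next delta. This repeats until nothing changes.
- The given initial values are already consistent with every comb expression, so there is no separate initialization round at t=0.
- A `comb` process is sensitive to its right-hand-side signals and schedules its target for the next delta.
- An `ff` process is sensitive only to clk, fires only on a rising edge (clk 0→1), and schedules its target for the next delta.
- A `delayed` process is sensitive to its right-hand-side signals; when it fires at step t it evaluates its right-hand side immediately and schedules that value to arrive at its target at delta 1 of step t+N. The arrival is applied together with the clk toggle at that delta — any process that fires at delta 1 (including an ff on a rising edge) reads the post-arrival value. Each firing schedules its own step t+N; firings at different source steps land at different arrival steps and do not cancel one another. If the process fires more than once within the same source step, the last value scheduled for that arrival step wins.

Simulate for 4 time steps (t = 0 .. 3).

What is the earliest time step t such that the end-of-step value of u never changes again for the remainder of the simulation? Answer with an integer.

t=0 Δ0: clk=0 r=1 n0=0 n1=0 x=1 z=0 v=0 y=1 q=0 u=0 p=1
  Δ1: clk:0→1
  Δ2: y:1→0
  (2Δ to stable)
t=1 Δ0: clk=1 r=1 n0=0 n1=0 x=1 z=0 v=0 y=0 q=0 u=0 p=1
  Δ1: clk:1→0, n1:0→1
  Δ2: u:0→1
  Δ3: x:1→0
  (3Δ to stable)
t=2 Δ0: clk=0 r=1 n0=0 n1=1 x=0 z=0 v=0 y=0 q=0 u=1 p=1
  Δ1: clk:0→1
  (1Δ to stable)
t=3 Δ0: clk=1 r=1 n0=0 n1=1 x=0 z=0 v=0 y=0 q=0 u=1 p=1
  Δ1: clk:1→0
  (1Δ to stable)

1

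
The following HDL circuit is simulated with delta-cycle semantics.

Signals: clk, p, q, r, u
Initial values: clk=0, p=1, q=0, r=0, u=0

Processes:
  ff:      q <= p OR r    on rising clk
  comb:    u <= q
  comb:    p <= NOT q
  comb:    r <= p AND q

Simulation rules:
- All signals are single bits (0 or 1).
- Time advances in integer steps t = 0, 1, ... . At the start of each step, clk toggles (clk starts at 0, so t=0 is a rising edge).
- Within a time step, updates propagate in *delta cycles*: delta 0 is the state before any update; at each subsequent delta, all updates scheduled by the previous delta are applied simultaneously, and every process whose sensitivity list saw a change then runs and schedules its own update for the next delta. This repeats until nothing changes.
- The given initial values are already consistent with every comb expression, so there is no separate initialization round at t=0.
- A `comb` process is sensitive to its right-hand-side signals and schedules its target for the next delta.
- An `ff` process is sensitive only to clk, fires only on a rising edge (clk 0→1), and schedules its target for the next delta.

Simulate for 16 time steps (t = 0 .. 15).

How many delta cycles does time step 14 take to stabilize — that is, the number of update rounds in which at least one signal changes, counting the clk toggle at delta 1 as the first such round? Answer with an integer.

3

t=0 Δ0: p=1 q=0 r=0 u=0 clk=0
  Δ1: clk:0→1
  Δ2: q:0→1
  Δ3: p:1→0, r:0→1, u:0→1
  Δ4: r:1→0
  (4Δ to stable)
t=1 Δ0: p=0 q=1 r=0 u=1 clk=1
  Δ1: clk:1→0
  (1Δ to stable)
t=2 Δ0: p=0 q=1 r=0 u=1 clk=0
  Δ1: clk:0→1
  Δ2: q:1→0
  Δ3: p:0→1, u:1→0
  (3Δ to stable)
t=3 Δ0: p=1 q=0 r=0 u=0 clk=1
  Δ1: clk:1→0
  (1Δ to stable)
t=4 Δ0: p=1 q=0 r=0 u=0 clk=0
  Δ1: clk:0→1
  Δ2: q:0→1
  Δ3: p:1→0, r:0→1, u:0→1
  Δ4: r:1→0
  (4Δ to stable)
t=5 Δ0: p=0 q=1 r=0 u=1 clk=1
  Δ1: clk:1→0
  (1Δ to stable)
t=6 Δ0: p=0 q=1 r=0 u=1 clk=0
  Δ1: clk:0→1
  Δ2: q:1→0
  Δ3: p:0→1, u:1→0
  (3Δ to stable)
t=7 Δ0: p=1 q=0 r=0 u=0 clk=1
  Δ1: clk:1→0
  (1Δ to stable)
t=8 Δ0: p=1 q=0 r=0 u=0 clk=0
  Δ1: clk:0→1
  Δ2: q:0→1
  Δ3: p:1→0, r:0→1, u:0→1
  Δ4: r:1→0
  (4Δ to stable)
t=9 Δ0: p=0 q=1 r=0 u=1 clk=1
  Δ1: clk:1→0
  (1Δ to stable)
t=10 Δ0: p=0 q=1 r=0 u=1 clk=0
  Δ1: clk:0→1
  Δ2: q:1→0
  Δ3: p:0→1, u:1→0
  (3Δ to stable)
t=11 Δ0: p=1 q=0 r=0 u=0 clk=1
  Δ1: clk:1→0
  (1Δ to stable)
t=12 Δ0: p=1 q=0 r=0 u=0 clk=0
  Δ1: clk:0→1
  Δ2: q:0→1
  Δ3: p:1→0, r:0→1, u:0→1
  Δ4: r:1→0
  (4Δ to stable)
t=13 Δ0: p=0 q=1 r=0 u=1 clk=1
  Δ1: clk:1→0
  (1Δ to stable)
t=14 Δ0: p=0 q=1 r=0 u=1 clk=0
  Δ1: clk:0→1
  Δ2: q:1→0
  Δ3: p:0→1, u:1→0
  (3Δ to stable)
t=15 Δ0: p=1 q=0 r=0 u=0 clk=1
  Δ1: clk:1→0
  (1Δ to stable)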